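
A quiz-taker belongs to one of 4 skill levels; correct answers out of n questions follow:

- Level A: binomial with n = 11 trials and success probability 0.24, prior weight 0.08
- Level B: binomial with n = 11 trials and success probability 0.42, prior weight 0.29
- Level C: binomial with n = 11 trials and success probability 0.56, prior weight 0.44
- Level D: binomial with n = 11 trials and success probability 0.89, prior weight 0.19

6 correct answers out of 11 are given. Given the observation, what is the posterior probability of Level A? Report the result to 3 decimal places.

Posterior ∝ prior × likelihood, so P(k | x) ∝ π_k f_k(x); normalise over all components.
Component likelihoods at x = 6 correct answers out of 11:
  p_A = C(11,6)·0.24^6·0.76^5 = 462·0.000191103·0.253553 = 0.022386
  p_B = C(11,6)·0.42^6·0.58^5 = 462·0.00548903·0.0656357 = 0.166448
  p_C = C(11,6)·0.56^6·0.44^5 = 462·0.030841·0.0164916 = 0.234981
  p_D = C(11,6)·0.89^6·0.11^5 = 462·0.496981·1.61051e-05 = 0.00369782
Unnormalised posteriors:
  π_A·p_A = 0.08 × 0.022386 = 0.00179088
  π_B·p_B = 0.29 × 0.166448 = 0.0482698
  π_C·p_C = 0.44 × 0.234981 = 0.103392
  π_D·p_D = 0.19 × 0.00369782 = 0.000702585
Normaliser: 0.00179088 + 0.0482698 + 0.103392 + 0.000702585 = 0.154155
Responsibility of Level A: 0.00179088 / 0.154155 ≈ 0.012

0.012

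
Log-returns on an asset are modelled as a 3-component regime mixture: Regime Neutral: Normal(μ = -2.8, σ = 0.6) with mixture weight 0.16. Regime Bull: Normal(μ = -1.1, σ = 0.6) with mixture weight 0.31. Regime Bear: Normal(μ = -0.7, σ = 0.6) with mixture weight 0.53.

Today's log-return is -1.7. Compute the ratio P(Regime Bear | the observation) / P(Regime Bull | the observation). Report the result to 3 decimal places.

Since P(k|x) ∝ π_k f_k(x), the posterior odds are π_i f_i(x) / (π_j f_j(x)).
Normal densities:
  L_Neutral = (1/(0.6·√(2π)))·exp(−(-1.7−-2.8)²/(2·0.6²)) = 0.664904·exp(-1.68056) = 0.123852
  L_Bull = (1/(0.6·√(2π)))·exp(−(-1.7−-1.1)²/(2·0.6²)) = 0.664904·exp(-0.50000) = 0.403285
  L_Bear = (1/(0.6·√(2π)))·exp(−(-1.7−-0.7)²/(2·0.6²)) = 0.664904·exp(-1.38889) = 0.165795
0.0878715 / 0.125018 ≈ 0.703

0.703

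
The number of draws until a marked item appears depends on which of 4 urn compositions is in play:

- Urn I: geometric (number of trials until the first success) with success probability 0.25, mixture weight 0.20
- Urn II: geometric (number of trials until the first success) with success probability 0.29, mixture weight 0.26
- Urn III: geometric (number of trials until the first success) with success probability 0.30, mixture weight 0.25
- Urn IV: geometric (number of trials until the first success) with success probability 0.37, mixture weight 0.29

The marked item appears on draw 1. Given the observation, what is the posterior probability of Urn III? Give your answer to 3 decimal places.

P(component k | x) = π_k·f_k(x) / marginal(x), where marginal(x) = Σ_j π_j·f_j(x).
Evaluate each component's likelihood at the observed value:
  p_I = 0.25
  p_II = 0.29
  p_III = 0.3
  p_IV = 0.37
Unnormalised posteriors:
  π_I·p_I = 0.20 × 0.25 = 0.05
  π_II·p_II = 0.26 × 0.29 = 0.0754
  π_III·p_III = 0.25 × 0.3 = 0.075
  π_IV·p_IV = 0.29 × 0.37 = 0.1073
Normaliser: 0.05 + 0.0754 + 0.075 + 0.1073 = 0.3077
Responsibility of Urn III: 0.075 / 0.3077 ≈ 0.244

0.244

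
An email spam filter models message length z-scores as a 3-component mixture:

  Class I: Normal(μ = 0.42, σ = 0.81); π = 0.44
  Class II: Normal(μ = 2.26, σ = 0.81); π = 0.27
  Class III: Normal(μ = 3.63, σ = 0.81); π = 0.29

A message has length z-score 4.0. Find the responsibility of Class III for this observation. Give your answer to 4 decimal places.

0.9067

By Bayes' theorem, P(k | x) = P(Z=k) f_k(x) / Σ_j P(Z=j) f_j(x).
Normal densities:
  p_I = (1/(0.81·√(2π)))·exp(−(4.0−0.42)²/(2·0.81²)) = 0.492521·exp(-9.76711) = 2.82243e-05
  p_II = (1/(0.81·√(2π)))·exp(−(4.0−2.26)²/(2·0.81²)) = 0.492521·exp(-2.30727) = 0.0490219
  p_III = (1/(0.81·√(2π)))·exp(−(4.0−3.63)²/(2·0.81²)) = 0.492521·exp(-0.10433) = 0.443727
Weight by the priors:
  P(Z=I)·p_I = 0.44 × 2.82243e-05 = 1.24187e-05
  P(Z=II)·p_II = 0.27 × 0.0490219 = 0.0132359
  P(Z=III)·p_III = 0.29 × 0.443727 = 0.128681
Marginal: 1.24187e-05 + 0.0132359 + 0.128681 = 0.141929
So the posterior for Class III is 0.128681 / 0.141929 ≈ 0.9067.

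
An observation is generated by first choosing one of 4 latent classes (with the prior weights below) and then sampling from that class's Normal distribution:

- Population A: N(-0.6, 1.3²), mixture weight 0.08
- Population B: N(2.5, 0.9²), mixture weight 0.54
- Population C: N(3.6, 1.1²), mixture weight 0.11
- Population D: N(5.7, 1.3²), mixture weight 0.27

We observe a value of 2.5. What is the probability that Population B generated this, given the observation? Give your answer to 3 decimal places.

0.890

The responsibility of component k is w_k f_k(x) divided by Σ_j w_j f_j(x).
Component likelihoods at x = 2.5:
  L_A = 0.0178724
  L_B = 0.443269
  L_C = 0.219973
  L_D = 0.0148332
Unnormalised posteriors:
  w_A·L_A = 0.08 × 0.0178724 = 0.00142979
  w_B·L_B = 0.54 × 0.443269 = 0.239365
  w_C·L_C = 0.11 × 0.219973 = 0.0241971
  w_D·L_D = 0.27 × 0.0148332 = 0.00400496
Denominator: 0.00142979 + 0.239365 + 0.0241971 + 0.00400496 = 0.268997
P(Population B | x) = 0.239365 / 0.268997 ≈ 0.890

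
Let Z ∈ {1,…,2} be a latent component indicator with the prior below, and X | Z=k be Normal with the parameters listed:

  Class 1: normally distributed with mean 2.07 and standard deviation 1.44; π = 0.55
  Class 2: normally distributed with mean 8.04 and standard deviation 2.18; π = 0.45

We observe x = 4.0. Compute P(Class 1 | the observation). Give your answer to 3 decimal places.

0.808

Apply Bayes' rule: the posterior for each component is proportional to its prior times its likelihood at x.
Evaluate each component's likelihood at the observed value:
  p_1 = 0.112843
  p_2 = 0.0328613
Prior × likelihood for each component:
  π_1·p_1 = 0.55 × 0.112843 = 0.0620639
  π_2·p_2 = 0.45 × 0.0328613 = 0.0147876
Denominator: 0.0620639 + 0.0147876 = 0.0768515
P(Class 1 | data) ≈ 0.808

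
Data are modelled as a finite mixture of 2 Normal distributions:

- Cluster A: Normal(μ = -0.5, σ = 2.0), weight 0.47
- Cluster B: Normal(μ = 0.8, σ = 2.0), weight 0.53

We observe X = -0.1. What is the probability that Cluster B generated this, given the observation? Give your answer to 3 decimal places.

P(component k | x) = π_k·f_k(x) / marginal(x), where marginal(x) = Σ_j π_j·f_j(x).
Evaluate each component's likelihood at the observed value:
  L_A = 0.195521
  L_B = 0.180263
Weight by the priors:
  π_A·L_A = 0.47 × 0.195521 = 0.091895
  π_B·L_B = 0.53 × 0.180263 = 0.0955396
Normaliser: 0.091895 + 0.0955396 = 0.187435
So the posterior for Cluster B is 0.0955396 / 0.187435 ≈ 0.510.

0.510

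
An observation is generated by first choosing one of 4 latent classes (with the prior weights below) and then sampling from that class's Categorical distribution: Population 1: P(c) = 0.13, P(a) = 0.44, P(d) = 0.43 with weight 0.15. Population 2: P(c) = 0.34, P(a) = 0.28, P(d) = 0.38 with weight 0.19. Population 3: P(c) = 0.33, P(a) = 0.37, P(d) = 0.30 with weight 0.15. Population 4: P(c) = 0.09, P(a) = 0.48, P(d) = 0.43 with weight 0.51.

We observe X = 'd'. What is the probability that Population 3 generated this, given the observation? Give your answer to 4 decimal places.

0.1122

The responsibility of component k is w_k f_k(x) divided by Σ_j w_j f_j(x).
Categorical probabilities:
  f_1 = P(d | comp) = 0.43
  f_2 = P(d | comp) = 0.38
  f_3 = P(d | comp) = 0.30
  f_4 = P(d | comp) = 0.43
Prior × likelihood for each component:
  w_1·f_1 = 0.15 × 0.43 = 0.0645
  w_2·f_2 = 0.19 × 0.38 = 0.0722
  w_3·f_3 = 0.15 × 0.3 = 0.045
  w_4·f_4 = 0.51 × 0.43 = 0.2193
Sum: 0.0645 + 0.0722 + 0.045 + 0.2193 = 0.401
So the posterior for Population 3 is 0.045 / 0.401 ≈ 0.1122.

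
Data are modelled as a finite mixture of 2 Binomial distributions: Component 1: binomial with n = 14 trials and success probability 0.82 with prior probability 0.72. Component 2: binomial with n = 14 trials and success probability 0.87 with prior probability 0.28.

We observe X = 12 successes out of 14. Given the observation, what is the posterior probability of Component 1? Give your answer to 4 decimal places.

0.7079

P(component k | x) = π_k·f_k(x) / marginal(x), where marginal(x) = Σ_j π_j·f_j(x).
Evaluate each component's likelihood at the observed value:
  f_1 = 0.272491
  f_2 = 0.289174
Unnormalised posteriors:
  π_1·f_1 = 0.72 × 0.272491 = 0.196194
  π_2·f_2 = 0.28 × 0.289174 = 0.0809687
Evidence: 0.196194 + 0.0809687 = 0.277162
P(Component 1 | the observation) ≈ 0.7079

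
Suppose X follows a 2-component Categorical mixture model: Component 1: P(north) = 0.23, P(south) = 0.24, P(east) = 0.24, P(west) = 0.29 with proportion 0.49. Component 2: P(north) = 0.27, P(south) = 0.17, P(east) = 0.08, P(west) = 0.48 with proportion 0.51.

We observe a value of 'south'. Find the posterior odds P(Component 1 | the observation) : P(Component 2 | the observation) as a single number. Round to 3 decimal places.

1.356

Posterior odds = (w_i f_i(x)) / (w_j f_j(x)); the normalising sum cancels.
Evaluate each component's likelihood at the observed value:
  L_1 = P(south | comp) = 0.24
  L_2 = P(south | comp) = 0.17
Odds = (0.49/0.51) × (0.24/0.17) = 0.960784 × 1.41176 ≈ 1.356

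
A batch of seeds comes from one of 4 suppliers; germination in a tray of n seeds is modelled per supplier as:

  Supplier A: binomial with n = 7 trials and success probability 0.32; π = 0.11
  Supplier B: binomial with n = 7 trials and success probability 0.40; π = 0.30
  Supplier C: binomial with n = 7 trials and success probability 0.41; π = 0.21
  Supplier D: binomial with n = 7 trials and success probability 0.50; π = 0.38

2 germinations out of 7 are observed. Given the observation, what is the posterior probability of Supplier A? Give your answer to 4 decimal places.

0.1508

P(component k | x) = w_k·f_k(x) / marginal(x), where marginal(x) = Σ_j w_j·f_j(x).
Component likelihoods at x = 2 germinations out of 7:
  L_A = 0.312654
  L_B = 0.261274
  L_C = 0.252375
  L_D = 0.164062
Weight by the priors:
  w_A·L_A = 0.11 × 0.312654 = 0.0343919
  w_B·L_B = 0.30 × 0.261274 = 0.0783821
  w_C·L_C = 0.21 × 0.252375 = 0.0529988
  w_D·L_D = 0.38 × 0.164062 = 0.0623438
Normaliser: 0.0343919 + 0.0783821 + 0.0529988 + 0.0623438 = 0.228117
P(Supplier A | data) = 0.0343919 / 0.228117 ≈ 0.1508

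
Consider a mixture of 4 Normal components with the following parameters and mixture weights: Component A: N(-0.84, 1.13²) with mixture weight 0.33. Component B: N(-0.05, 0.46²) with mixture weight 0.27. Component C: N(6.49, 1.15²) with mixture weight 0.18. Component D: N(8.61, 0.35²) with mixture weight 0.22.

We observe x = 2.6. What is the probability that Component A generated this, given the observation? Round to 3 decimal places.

By Bayes' theorem, P(k | x) = P(Z=k) f_k(x) / Σ_j P(Z=j) f_j(x).
Evaluate each component's likelihood at the observed value:
  p_A = 0.00343109
  p_B = 5.38955e-08
  p_C = 0.00113659
  p_D = 1.06967e-64
Unnormalised posteriors:
  P(Z=A)·p_A = 0.33 × 0.00343109 = 0.00113226
  P(Z=B)·p_B = 0.27 × 5.38955e-08 = 1.45518e-08
  P(Z=C)·p_C = 0.18 × 0.00113659 = 0.000204586
  P(Z=D)·p_D = 0.22 × 1.06967e-64 = 2.35327e-65
Sum: 0.00113226 + 1.45518e-08 + 0.000204586 + 2.35327e-65 = 0.00133686
So the posterior for Component A is 0.00113226 / 0.00133686 ≈ 0.847.

0.847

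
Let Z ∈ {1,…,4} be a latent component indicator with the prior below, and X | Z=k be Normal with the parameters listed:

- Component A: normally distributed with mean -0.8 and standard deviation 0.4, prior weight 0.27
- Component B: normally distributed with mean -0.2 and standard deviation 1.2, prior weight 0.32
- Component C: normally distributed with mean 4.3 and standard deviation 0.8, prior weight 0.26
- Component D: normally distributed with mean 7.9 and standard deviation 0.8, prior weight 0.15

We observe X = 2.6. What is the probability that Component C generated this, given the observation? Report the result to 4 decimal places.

Apply Bayes' rule: the posterior for each component is proportional to its prior times its likelihood at x.
Normal densities:
  L_A = 2.04156e-16
  L_B = 0.0218516
  L_C = 0.0521512
  L_D = 1.46924e-10
Weight by the priors:
  π_A·L_A = 0.27 × 2.04156e-16 = 5.51221e-17
  π_B·L_B = 0.32 × 0.0218516 = 0.0069925
  π_C·L_C = 0.26 × 0.0521512 = 0.0135593
  π_D·L_D = 0.15 × 1.46924e-10 = 2.20386e-11
Normaliser: 5.51221e-17 + 0.0069925 + 0.0135593 + 2.20386e-11 = 0.0205518
Responsibility of Component C: 0.0135593 / 0.0205518 ≈ 0.6598

0.6598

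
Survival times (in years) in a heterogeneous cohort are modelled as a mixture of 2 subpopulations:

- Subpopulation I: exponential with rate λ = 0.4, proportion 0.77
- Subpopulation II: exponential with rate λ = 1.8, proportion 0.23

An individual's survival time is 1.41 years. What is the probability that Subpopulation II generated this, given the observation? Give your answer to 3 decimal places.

0.157

Apply Bayes' rule: the posterior for each component is proportional to its prior times its likelihood at x.
Exponential densities:
  L_I = 0.227572
  L_II = 0.142244
Weight by the priors:
  π_I·L_I = 0.77 × 0.227572 = 0.17523
  π_II·L_II = 0.23 × 0.142244 = 0.0327161
Denominator: 0.17523 + 0.0327161 = 0.207946
So the posterior for Subpopulation II is 0.0327161 / 0.207946 ≈ 0.157.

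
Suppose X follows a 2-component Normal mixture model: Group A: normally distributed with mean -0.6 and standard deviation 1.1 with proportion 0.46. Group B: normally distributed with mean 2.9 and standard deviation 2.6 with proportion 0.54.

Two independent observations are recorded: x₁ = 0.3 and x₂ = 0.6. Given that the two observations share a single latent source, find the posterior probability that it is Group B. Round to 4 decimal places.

0.1792

The responsibility of component k is P(Z=k) f_k(x) divided by Σ_j P(Z=j) f_j(x).
Since both observations come from the same component, the likelihood for component k is f_k(x₁)·f_k(x₂).
  f_A = [(1/(1.1·√(2π)))·exp(−(0.3−-0.6)²/(2·1.1²)) = 0.362675·exp(-0.33471) = 0.25951] × [0.20003] = 0.0519097
  f_B = [(1/(2.6·√(2π)))·exp(−(0.3−2.9)²/(2·2.6²)) = 0.153439·exp(-0.50000) = 0.0930657] × [0.103755] = 0.00965604
Prior × likelihood for each component:
  P(Z=A)·f_A = 0.46 × 0.0519097 = 0.0238785
  P(Z=B)·f_B = 0.54 × 0.00965604 = 0.00521426
Normaliser: 0.0238785 + 0.00521426 = 0.0290927
So the posterior for Group B is 0.00521426 / 0.0290927 ≈ 0.1792.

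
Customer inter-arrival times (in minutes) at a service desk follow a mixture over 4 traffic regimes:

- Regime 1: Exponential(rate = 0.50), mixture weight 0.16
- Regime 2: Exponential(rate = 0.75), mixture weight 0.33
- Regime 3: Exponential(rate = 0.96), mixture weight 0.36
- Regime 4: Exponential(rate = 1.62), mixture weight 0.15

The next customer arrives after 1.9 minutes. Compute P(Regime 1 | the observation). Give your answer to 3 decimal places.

Apply Bayes' rule: the posterior for each component is proportional to its prior times its likelihood at x.
Evaluate each component's likelihood at the observed value:
  p_1 = 0.50·e^(−0.50·1.9) = 0.50·e^(−0.9500) = 0.193371
  p_2 = 0.75·e^(−0.75·1.9) = 0.75·e^(−1.4250) = 0.180381
  p_3 = 0.96·e^(−0.96·1.9) = 0.96·e^(−1.8240) = 0.154924
  p_4 = 1.62·e^(−1.62·1.9) = 1.62·e^(−3.0780) = 0.0746031
Weight by the priors:
  w_1·p_1 = 0.16 × 0.193371 = 0.0309393
  w_2·p_2 = 0.33 × 0.180381 = 0.0595258
  w_3·p_3 = 0.36 × 0.154924 = 0.0557726
  w_4·p_4 = 0.15 × 0.0746031 = 0.0111905
Denominator: 0.0309393 + 0.0595258 + 0.0557726 + 0.0111905 = 0.157428
So the posterior for Regime 1 is 0.0309393 / 0.157428 ≈ 0.197.

0.197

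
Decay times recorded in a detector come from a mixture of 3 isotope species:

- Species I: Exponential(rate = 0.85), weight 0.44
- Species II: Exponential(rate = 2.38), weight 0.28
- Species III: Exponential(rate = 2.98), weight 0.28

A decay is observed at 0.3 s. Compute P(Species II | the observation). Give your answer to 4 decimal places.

0.3408

The responsibility of component k is π_k f_k(x) divided by Σ_j π_j f_j(x).
Exponential densities:
  f_I = 0.658679
  f_II = 1.16544
  f_III = 1.21887
Weight by the priors:
  π_I·f_I = 0.44 × 0.658679 = 0.289819
  π_II·f_II = 0.28 × 1.16544 = 0.326324
  π_III·f_III = 0.28 × 1.21887 = 0.341283
Sum: 0.289819 + 0.326324 + 0.341283 = 0.957426
P(Species II | x) = 0.326324 / 0.957426 ≈ 0.3408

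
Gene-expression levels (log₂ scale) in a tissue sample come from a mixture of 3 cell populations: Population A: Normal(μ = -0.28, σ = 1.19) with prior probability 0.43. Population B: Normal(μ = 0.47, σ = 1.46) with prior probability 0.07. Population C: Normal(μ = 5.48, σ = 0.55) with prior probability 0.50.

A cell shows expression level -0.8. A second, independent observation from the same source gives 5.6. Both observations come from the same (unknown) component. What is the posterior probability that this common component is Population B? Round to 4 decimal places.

Posterior ∝ prior × likelihood, so P(k | x) ∝ w_k f_k(x); normalise over all components.
Since both observations come from the same component, the likelihood for component k is f_k(x₁)·f_k(x₂).
  p_A = [(1/(1.19·√(2π)))·exp(−(-0.8−-0.28)²/(2·1.19²)) = 0.335246·exp(-0.09547) = 0.304719] × [1.67365e-06] = 5.09993e-07
  p_B = [(1/(1.46·√(2π)))·exp(−(-0.8−0.47)²/(2·1.46²)) = 0.273248·exp(-0.37833) = 0.187176] × [0.000569692] = 0.000106633
  p_C = [(1/(0.55·√(2π)))·exp(−(-0.8−5.48)²/(2·0.55²)) = 0.725350·exp(-65.18744) = 3.54816e-29] × [0.708289] = 2.51312e-29
Prior × likelihood for each component:
  w_A·p_A = 0.43 × 5.09993e-07 = 2.19297e-07
  w_B·p_B = 0.07 × 0.000106633 = 7.46429e-06
  w_C·p_C = 0.50 × 2.51312e-29 = 1.25656e-29
Evidence: 2.19297e-07 + 7.46429e-06 + 1.25656e-29 = 7.68359e-06
P(Population B | x₁,x₂) ≈ 0.9715

0.9715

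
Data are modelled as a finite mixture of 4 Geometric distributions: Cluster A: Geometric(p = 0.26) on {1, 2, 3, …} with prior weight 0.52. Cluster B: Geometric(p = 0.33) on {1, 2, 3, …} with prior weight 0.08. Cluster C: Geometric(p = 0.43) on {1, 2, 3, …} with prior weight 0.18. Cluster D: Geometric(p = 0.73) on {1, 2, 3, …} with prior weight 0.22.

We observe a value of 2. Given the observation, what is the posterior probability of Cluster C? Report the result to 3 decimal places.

0.215

By Bayes' theorem, P(k | x) = w_k f_k(x) / Σ_j w_j f_j(x).
Geometric probabilities:
  L_A = 0.1924
  L_B = 0.2211
  L_C = 0.2451
  L_D = 0.1971
Unnormalised posteriors:
  w_A·L_A = 0.52 × 0.1924 = 0.100048
  w_B·L_B = 0.08 × 0.2211 = 0.017688
  w_C·L_C = 0.18 × 0.2451 = 0.044118
  w_D·L_D = 0.22 × 0.1971 = 0.043362
Evidence: 0.100048 + 0.017688 + 0.044118 + 0.043362 = 0.205216
So the posterior for Cluster C is 0.044118 / 0.205216 ≈ 0.215.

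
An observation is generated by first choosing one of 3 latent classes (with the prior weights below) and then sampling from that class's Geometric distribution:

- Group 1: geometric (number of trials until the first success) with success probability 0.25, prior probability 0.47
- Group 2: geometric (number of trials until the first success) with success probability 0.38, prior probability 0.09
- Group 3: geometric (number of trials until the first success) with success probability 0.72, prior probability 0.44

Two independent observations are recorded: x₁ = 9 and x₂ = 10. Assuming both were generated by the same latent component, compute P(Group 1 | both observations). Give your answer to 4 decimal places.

0.9829

Posterior ∝ prior × likelihood, so P(k | x) ∝ π_k f_k(x); normalise over all components.
Since both observations come from the same component, the likelihood for component k is f_k(x₁)·f_k(x₂).
  f_1 = [0.0250282] × [0.0187712] = 0.000469809
  f_2 = [0.00829692] × [0.00514409] = 4.26801e-05
  f_3 = [2.72017e-05] × [7.61649e-06] = 2.07182e-10
Prior × likelihood for each component:
  π_1·f_1 = 0.47 × 0.000469809 = 0.00022081
  π_2·f_2 = 0.09 × 4.26801e-05 = 3.84121e-06
  π_3·f_3 = 0.44 × 2.07182e-10 = 9.116e-11
Marginal: 0.00022081 + 3.84121e-06 + 9.116e-11 = 0.000224652
So the posterior for Group 1 is 0.00022081 / 0.000224652 ≈ 0.9829.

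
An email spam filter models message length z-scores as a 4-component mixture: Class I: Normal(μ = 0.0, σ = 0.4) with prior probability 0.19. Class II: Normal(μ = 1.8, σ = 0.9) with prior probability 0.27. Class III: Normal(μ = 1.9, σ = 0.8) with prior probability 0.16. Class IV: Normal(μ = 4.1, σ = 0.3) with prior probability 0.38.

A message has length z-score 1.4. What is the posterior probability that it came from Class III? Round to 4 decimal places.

0.3762

The responsibility of component k is π_k f_k(x) divided by Σ_j π_j f_j(x).
Component likelihoods at x = 1.4:
  L_I = 0.00218171
  L_II = 0.401582
  L_III = 0.410201
  L_IV = 3.42659e-18
Prior × likelihood for each component:
  π_I·L_I = 0.19 × 0.00218171 = 0.000414524
  π_II·L_II = 0.27 × 0.401582 = 0.108427
  π_III·L_III = 0.16 × 0.410201 = 0.0656322
  π_IV·L_IV = 0.38 × 3.42659e-18 = 1.3021e-18
Denominator: 0.000414524 + 0.108427 + 0.0656322 + 1.3021e-18 = 0.174474
Responsibility of Class III: 0.0656322 / 0.174474 ≈ 0.3762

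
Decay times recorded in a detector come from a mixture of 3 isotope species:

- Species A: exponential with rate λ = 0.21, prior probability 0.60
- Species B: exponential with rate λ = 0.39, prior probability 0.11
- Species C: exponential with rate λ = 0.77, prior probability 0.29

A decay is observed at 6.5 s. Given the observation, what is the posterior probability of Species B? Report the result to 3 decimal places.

Posterior ∝ prior × likelihood, so P(k | x) ∝ π_k f_k(x); normalise over all components.
Exponential densities:
  f_A = 0.0536299
  f_B = 0.0309121
  f_C = 0.00516234
Multiply by the mixture weights:
  π_A·f_A = 0.60 × 0.0536299 = 0.032178
  π_B·f_B = 0.11 × 0.0309121 = 0.00340033
  π_C·f_C = 0.29 × 0.00516234 = 0.00149708
Marginal: 0.032178 + 0.00340033 + 0.00149708 = 0.0370754
P(Species B | x) = 0.00340033 / 0.0370754 ≈ 0.092

0.092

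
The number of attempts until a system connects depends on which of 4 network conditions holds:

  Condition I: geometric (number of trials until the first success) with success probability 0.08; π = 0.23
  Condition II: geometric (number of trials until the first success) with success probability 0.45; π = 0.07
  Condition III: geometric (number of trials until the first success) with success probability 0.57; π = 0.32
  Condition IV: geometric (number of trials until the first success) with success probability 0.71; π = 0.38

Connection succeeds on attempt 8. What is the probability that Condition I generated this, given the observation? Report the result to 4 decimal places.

0.9095

By Bayes' theorem, P(k | x) = π_k f_k(x) / Σ_j π_j f_j(x).
Component likelihoods at x = 8:
  p_I = 0.08·(1−0.08)^7 = 0.08·0.557847 = 0.0446277
  p_II = 0.45·(1−0.45)^7 = 0.45·0.0152244 = 0.00685096
  p_III = 0.57·(1−0.57)^7 = 0.57·0.00271819 = 0.00154937
  p_IV = 0.71·(1−0.71)^7 = 0.71·0.000172499 = 0.000122474
Multiply by the mixture weights:
  π_I·p_I = 0.23 × 0.0446277 = 0.0102644
  π_II·p_II = 0.07 × 0.00685096 = 0.000479567
  π_III·p_III = 0.32 × 0.00154937 = 0.000495797
  π_IV·p_IV = 0.38 × 0.000122474 = 4.65402e-05
Evidence: 0.0102644 + 0.000479567 + 0.000495797 + 4.65402e-05 = 0.0112863
P(Condition I | x) = 0.0102644 / 0.0112863 ≈ 0.9095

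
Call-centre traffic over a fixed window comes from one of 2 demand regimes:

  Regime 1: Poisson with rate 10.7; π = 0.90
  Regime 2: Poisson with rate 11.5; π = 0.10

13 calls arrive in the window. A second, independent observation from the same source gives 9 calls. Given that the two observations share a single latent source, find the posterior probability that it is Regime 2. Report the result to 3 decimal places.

By Bayes' theorem, P(k | x) = π_k f_k(x) / Σ_j π_j f_j(x).
Since both observations come from the same component, the likelihood for component k is f_k(x₁)·f_k(x₂).
  p_1 = [0.0872485] × [0.114219] = 0.00996547
  p_2 = [0.100093] × [0.0982044] = 0.0098296
Weight by the priors:
  π_1·p_1 = 0.90 × 0.00996547 = 0.00896892
  π_2·p_2 = 0.10 × 0.0098296 = 0.00098296
Normaliser: 0.00896892 + 0.00098296 = 0.00995188
So the posterior for Regime 2 is 0.00098296 / 0.00995188 ≈ 0.099.

0.099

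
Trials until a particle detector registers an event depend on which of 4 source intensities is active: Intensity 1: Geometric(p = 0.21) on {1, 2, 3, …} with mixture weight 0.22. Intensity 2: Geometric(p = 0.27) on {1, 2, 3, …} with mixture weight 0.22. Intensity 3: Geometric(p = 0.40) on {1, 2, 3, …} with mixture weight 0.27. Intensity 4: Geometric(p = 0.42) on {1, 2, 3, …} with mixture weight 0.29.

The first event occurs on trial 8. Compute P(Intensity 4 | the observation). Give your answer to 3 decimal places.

Apply Bayes' rule: the posterior for each component is proportional to its prior times its likelihood at x.
Geometric probabilities:
  p_1 = 0.0403282
  p_2 = 0.029828
  p_3 = 0.0111974
  p_4 = 0.00927353
Unnormalised posteriors:
  π_1·p_1 = 0.22 × 0.0403282 = 0.00887221
  π_2·p_2 = 0.22 × 0.029828 = 0.00656215
  π_3·p_3 = 0.27 × 0.0111974 = 0.00302331
  π_4·p_4 = 0.29 × 0.00927353 = 0.00268932
Normaliser: 0.00887221 + 0.00656215 + 0.00302331 + 0.00268932 = 0.021147
So the posterior for Intensity 4 is 0.00268932 / 0.021147 ≈ 0.127.

0.127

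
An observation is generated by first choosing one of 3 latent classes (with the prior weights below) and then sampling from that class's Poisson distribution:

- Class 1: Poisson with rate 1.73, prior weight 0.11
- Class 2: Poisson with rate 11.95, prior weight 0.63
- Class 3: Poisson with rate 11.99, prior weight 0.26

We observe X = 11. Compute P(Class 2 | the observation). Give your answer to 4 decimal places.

The responsibility of component k is w_k f_k(x) divided by Σ_j w_j f_j(x).
Component likelihoods at x = 11:
  L_1 = e^(−1.73)·1.73^11/11! = 1.84511e-06
  L_2 = e^(−11.95)·11.95^11/11! = 0.114834
  L_3 = e^(−11.99)·11.99^11/11! = 0.114463
Unnormalised posteriors:
  w_1·L_1 = 0.11 × 1.84511e-06 = 2.02962e-07
  w_2·L_2 = 0.63 × 0.114834 = 0.0723457
  w_3·L_3 = 0.26 × 0.114463 = 0.0297603
Sum: 2.02962e-07 + 0.0723457 + 0.0297603 = 0.102106
P(Class 2 | data) ≈ 0.7085

0.7085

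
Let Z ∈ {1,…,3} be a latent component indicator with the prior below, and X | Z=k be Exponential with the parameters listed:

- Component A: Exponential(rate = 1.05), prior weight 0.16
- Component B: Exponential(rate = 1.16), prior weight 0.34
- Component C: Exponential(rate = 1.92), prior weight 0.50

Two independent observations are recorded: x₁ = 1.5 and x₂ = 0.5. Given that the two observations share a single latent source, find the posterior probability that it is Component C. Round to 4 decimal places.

Posterior ∝ prior × likelihood, so P(k | x) ∝ π_k f_k(x); normalise over all components.
Since both observations come from the same component, the likelihood for component k is f_k(x₁)·f_k(x₂).
  p_A = [0.217358] × [0.621133] = 0.135008
  p_B = [0.203604] × [0.649482] = 0.132237
  p_C = [0.107779] × [0.735154] = 0.079234
Weight by the priors:
  π_A·p_A = 0.16 × 0.135008 = 0.0216013
  π_B·p_B = 0.34 × 0.132237 = 0.0449606
  π_C·p_C = 0.50 × 0.079234 = 0.039617
Marginal: 0.0216013 + 0.0449606 + 0.039617 = 0.106179
Responsibility of Component C: 0.039617 / 0.106179 ≈ 0.3731

0.3731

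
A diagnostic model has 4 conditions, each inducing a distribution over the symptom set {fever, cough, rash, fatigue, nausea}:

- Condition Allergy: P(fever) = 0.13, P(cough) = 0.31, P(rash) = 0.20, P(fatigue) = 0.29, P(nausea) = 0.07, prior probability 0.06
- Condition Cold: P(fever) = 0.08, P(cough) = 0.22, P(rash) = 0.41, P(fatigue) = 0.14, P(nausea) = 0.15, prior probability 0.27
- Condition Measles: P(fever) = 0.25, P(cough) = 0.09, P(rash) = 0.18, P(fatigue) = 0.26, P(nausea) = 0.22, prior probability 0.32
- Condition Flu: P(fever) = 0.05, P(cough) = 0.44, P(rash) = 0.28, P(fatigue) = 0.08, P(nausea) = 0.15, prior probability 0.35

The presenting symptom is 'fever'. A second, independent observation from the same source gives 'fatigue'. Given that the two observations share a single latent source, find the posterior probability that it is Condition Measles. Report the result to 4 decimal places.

0.7567

By Bayes' theorem, P(k | x) = π_k f_k(x) / Σ_j π_j f_j(x).
Since both observations come from the same component, the likelihood for component k is f_k(x₁)·f_k(x₂).
  p_Allergy = [P(fever | comp) = 0.13] × [0.29] = 0.0377
  p_Cold = [P(fever | comp) = 0.08] × [0.14] = 0.0112
  p_Measles = [P(fever | comp) = 0.25] × [0.26] = 0.065
  p_Flu = [P(fever | comp) = 0.05] × [0.08] = 0.004
Prior × likelihood for each component:
  π_Allergy·p_Allergy = 0.06 × 0.0377 = 0.002262
  π_Cold·p_Cold = 0.27 × 0.0112 = 0.003024
  π_Measles·p_Measles = 0.32 × 0.065 = 0.0208
  π_Flu·p_Flu = 0.35 × 0.004 = 0.0014
Evidence: 0.002262 + 0.003024 + 0.0208 + 0.0014 = 0.027486
P(Condition Measles | x₁, x₂) = 0.0208 / 0.027486 ≈ 0.7567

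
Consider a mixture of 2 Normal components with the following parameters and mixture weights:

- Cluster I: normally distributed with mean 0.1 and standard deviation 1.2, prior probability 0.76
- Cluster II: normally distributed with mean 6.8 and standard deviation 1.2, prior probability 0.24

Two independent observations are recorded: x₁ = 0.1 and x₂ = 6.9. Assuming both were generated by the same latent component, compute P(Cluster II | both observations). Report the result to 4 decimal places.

The responsibility of component k is w_k f_k(x) divided by Σ_j w_j f_j(x).
Since both observations come from the same component, the likelihood for component k is f_k(x₁)·f_k(x₂).
  p_I = [(1/(1.2·√(2π)))·exp(−(0.1−0.1)²/(2·1.2²)) = 0.332452·exp(-0.00000) = 0.332452] × [3.53907e-08] = 1.17657e-08
  p_II = [(1/(1.2·√(2π)))·exp(−(0.1−6.8)²/(2·1.2²)) = 0.332452·exp(-15.58681) = 5.65542e-08] × [0.3313] = 1.87364e-08
Weight by the priors:
  w_I·p_I = 0.76 × 1.17657e-08 = 8.94195e-09
  w_II·p_II = 0.24 × 1.87364e-08 = 4.49673e-09
Sum: 8.94195e-09 + 4.49673e-09 = 1.34387e-08
Responsibility of Cluster II: 4.49673e-09 / 1.34387e-08 ≈ 0.3346

0.3346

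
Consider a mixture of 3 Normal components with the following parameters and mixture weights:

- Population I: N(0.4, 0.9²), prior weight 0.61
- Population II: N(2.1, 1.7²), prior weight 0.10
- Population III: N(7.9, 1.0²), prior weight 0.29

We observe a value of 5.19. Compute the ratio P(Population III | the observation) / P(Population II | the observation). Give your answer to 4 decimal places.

Since P(k|x) ∝ π_k f_k(x), the posterior odds are π_i f_i(x) / (π_j f_j(x)).
Evaluate each component's likelihood at the observed value:
  p_I = (1/(0.9·√(2π)))·exp(−(5.19−0.4)²/(2·0.9²)) = 0.443269·exp(-14.16302) = 3.13144e-07
  p_II = (1/(1.7·√(2π)))·exp(−(5.19−2.1)²/(2·1.7²)) = 0.234672·exp(-1.65192) = 0.0449823
  p_III = (1/(1.0·√(2π)))·exp(−(5.19−7.9)²/(2·1.0²)) = 0.398942·exp(-3.67205) = 0.0101428
Posterior odds = (π_III·p_III) / (π_II·p_II) = (0.29·0.0101428) / (0.10·0.0449823) = 0.00294142 / 0.00449823 ≈ 0.6539

0.6539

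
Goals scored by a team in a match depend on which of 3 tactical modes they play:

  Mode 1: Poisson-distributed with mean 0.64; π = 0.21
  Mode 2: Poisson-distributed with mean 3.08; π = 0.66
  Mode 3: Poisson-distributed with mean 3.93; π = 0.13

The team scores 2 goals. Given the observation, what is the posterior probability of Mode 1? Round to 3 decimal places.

0.122

P(component k | x) = π_k·f_k(x) / marginal(x), where marginal(x) = Σ_j π_j·f_j(x).
Evaluate each component's likelihood at the observed value:
  f_1 = 0.107989
  f_2 = 0.217994
  f_3 = 0.151697
Weight by the priors:
  π_1·f_1 = 0.21 × 0.107989 = 0.0226778
  π_2·f_2 = 0.66 × 0.217994 = 0.143876
  π_3·f_3 = 0.13 × 0.151697 = 0.0197206
Normaliser: 0.0226778 + 0.143876 + 0.0197206 = 0.186274
So the posterior for Mode 1 is 0.0226778 / 0.186274 ≈ 0.122.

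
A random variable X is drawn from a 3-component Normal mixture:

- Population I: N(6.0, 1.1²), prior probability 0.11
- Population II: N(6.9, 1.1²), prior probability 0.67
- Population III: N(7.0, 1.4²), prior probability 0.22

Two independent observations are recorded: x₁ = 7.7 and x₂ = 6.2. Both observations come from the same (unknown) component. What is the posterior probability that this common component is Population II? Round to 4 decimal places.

0.7573

The responsibility of component k is π_k f_k(x) divided by Σ_j π_j f_j(x).
Since both observations come from the same component, the likelihood for component k is f_k(x₁)·f_k(x₂).
  f_I = [(1/(1.1·√(2π)))·exp(−(7.7−6.0)²/(2·1.1²)) = 0.362675·exp(-1.19421) = 0.109869] × [0.356729] = 0.0391936
  f_II = [(1/(1.1·√(2π)))·exp(−(7.7−6.9)²/(2·1.1²)) = 0.362675·exp(-0.26446) = 0.278396] × [0.296198] = 0.0824602
  f_III = [(1/(1.4·√(2π)))·exp(−(7.7−7.0)²/(2·1.4²)) = 0.284959·exp(-0.12500) = 0.251475] × [0.242034] = 0.0608656
Prior × likelihood for each component:
  π_I·f_I = 0.11 × 0.0391936 = 0.0043113
  π_II·f_II = 0.67 × 0.0824602 = 0.0552483
  π_III·f_III = 0.22 × 0.0608656 = 0.0133904
Denominator: 0.0043113 + 0.0552483 + 0.0133904 = 0.0729501
P(Population II | x₁, x₂) = 0.0552483 / 0.0729501 ≈ 0.7573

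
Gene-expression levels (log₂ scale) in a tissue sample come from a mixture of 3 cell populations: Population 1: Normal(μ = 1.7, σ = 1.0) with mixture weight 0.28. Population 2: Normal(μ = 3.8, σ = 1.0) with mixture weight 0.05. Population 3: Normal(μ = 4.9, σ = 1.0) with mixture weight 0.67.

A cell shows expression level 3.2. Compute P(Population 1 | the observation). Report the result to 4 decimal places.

0.3128

By Bayes' theorem, P(k | x) = π_k f_k(x) / Σ_j π_j f_j(x).
Normal densities:
  L_1 = 0.129518
  L_2 = 0.333225
  L_3 = 0.0940491
Weight by the priors:
  π_1·L_1 = 0.28 × 0.129518 = 0.0362649
  π_2·L_2 = 0.05 × 0.333225 = 0.0166612
  π_3·L_3 = 0.67 × 0.0940491 = 0.0630129
Evidence: 0.0362649 + 0.0166612 + 0.0630129 = 0.115939
P(Population 1 | the observation) ≈ 0.3128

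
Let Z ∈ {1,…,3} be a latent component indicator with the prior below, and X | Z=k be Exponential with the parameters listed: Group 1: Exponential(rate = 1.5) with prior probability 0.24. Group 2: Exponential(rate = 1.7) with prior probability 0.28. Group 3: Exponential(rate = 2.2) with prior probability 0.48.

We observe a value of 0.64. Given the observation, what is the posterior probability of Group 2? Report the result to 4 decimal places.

0.2881

The responsibility of component k is π_k f_k(x) divided by Σ_j π_j f_j(x).
Exponential densities:
  p_1 = 1.5·e^(−1.5·0.64) = 1.5·e^(−0.9600) = 0.574339
  p_2 = 1.7·e^(−1.7·0.64) = 1.7·e^(−1.0880) = 0.572712
  p_3 = 2.2·e^(−2.2·0.64) = 2.2·e^(−1.4080) = 0.538191
Multiply by the mixture weights:
  π_1·p_1 = 0.24 × 0.574339 = 0.137841
  π_2·p_2 = 0.28 × 0.572712 = 0.160359
  π_3·p_3 = 0.48 × 0.538191 = 0.258331
Sum: 0.137841 + 0.160359 + 0.258331 = 0.556532
P(Group 2 | the observation) ≈ 0.2881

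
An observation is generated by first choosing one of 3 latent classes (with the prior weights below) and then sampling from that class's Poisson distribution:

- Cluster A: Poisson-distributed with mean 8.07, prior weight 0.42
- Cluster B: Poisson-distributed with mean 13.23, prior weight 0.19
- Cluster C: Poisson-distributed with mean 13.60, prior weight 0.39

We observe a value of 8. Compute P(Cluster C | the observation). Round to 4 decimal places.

P(component k | x) = w_k·f_k(x) / marginal(x), where marginal(x) = Σ_j w_j·f_j(x).
Poisson probabilities:
  p_A = e^(−8.07)·8.07^8/8! = 0.139544
  p_B = e^(−13.23)·13.23^8/8! = 0.0418063
  p_C = e^(−13.60)·13.60^8/8! = 0.0360069
Weight by the priors:
  w_A·p_A = 0.42 × 0.139544 = 0.0586085
  w_B·p_B = 0.19 × 0.0418063 = 0.00794321
  w_C·p_C = 0.39 × 0.0360069 = 0.0140427
Normaliser: 0.0586085 + 0.00794321 + 0.0140427 = 0.0805944
P(Cluster C | 8) = 0.0140427 / 0.0805944 ≈ 0.1742

0.1742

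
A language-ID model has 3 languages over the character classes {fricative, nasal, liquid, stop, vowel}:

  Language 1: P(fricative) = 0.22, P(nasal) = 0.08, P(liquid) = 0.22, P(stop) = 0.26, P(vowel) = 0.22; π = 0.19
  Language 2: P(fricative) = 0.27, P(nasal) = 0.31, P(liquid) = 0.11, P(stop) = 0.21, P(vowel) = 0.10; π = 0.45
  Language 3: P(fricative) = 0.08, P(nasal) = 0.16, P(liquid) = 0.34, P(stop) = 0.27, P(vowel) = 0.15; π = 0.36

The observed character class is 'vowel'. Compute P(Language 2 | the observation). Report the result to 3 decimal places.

0.320

The responsibility of component k is π_k f_k(x) divided by Σ_j π_j f_j(x).
Evaluate each component's likelihood at the observed value:
  L_1 = P(vowel | comp) = 0.22
  L_2 = P(vowel | comp) = 0.10
  L_3 = P(vowel | comp) = 0.15
Unnormalised posteriors:
  π_1·L_1 = 0.19 × 0.22 = 0.0418
  π_2·L_2 = 0.45 × 0.1 = 0.045
  π_3·L_3 = 0.36 × 0.15 = 0.054
Marginal: 0.0418 + 0.045 + 0.054 = 0.1408
P(Language 2 | 'vowel') = 0.045 / 0.1408 ≈ 0.320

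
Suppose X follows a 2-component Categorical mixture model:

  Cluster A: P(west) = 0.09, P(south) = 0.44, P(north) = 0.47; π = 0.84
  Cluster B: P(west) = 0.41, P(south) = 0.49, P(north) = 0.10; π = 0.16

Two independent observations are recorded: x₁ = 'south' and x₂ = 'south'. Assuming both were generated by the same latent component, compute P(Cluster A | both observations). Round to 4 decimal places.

0.8089

P(component k | x) = π_k·f_k(x) / marginal(x), where marginal(x) = Σ_j π_j·f_j(x).
Since both observations come from the same component, the likelihood for component k is f_k(x₁)·f_k(x₂).
  f_A = [P(south | comp) = 0.44] × [0.44] = 0.1936
  f_B = [P(south | comp) = 0.49] × [0.49] = 0.2401
Multiply by the mixture weights:
  π_A·f_A = 0.84 × 0.1936 = 0.162624
  π_B·f_B = 0.16 × 0.2401 = 0.038416
Evidence: 0.162624 + 0.038416 = 0.20104
P(Cluster A | data) = 0.162624 / 0.20104 ≈ 0.8089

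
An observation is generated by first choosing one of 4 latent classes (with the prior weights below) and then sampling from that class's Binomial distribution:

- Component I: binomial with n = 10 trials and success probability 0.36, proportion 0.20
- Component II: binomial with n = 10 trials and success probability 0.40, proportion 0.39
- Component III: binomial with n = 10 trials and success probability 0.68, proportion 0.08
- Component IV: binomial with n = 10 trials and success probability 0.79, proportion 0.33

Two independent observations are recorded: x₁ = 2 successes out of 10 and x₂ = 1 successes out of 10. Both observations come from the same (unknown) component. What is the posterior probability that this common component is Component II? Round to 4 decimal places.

0.4717

By Bayes' theorem, P(k | x) = w_k f_k(x) / Σ_j w_j f_j(x).
Since both observations come from the same component, the likelihood for component k is f_k(x₁)·f_k(x₂).
  L_I = [0.164156] × [0.0648518] = 0.0106458
  L_II = [0.120932] × [0.0403108] = 0.00487488
  L_III = [0.00228786] × [0.000239254] = 5.4738e-07
  L_IV = [0.000106224] × [6.27481e-06] = 6.66533e-10
Unnormalised posteriors:
  w_I·L_I = 0.20 × 0.0106458 = 0.00212917
  w_II·L_II = 0.39 × 0.00487488 = 0.0019012
  w_III·L_III = 0.08 × 5.4738e-07 = 4.37904e-08
  w_IV·L_IV = 0.33 × 6.66533e-10 = 2.19956e-10
Marginal: 0.00212917 + 0.0019012 + 4.37904e-08 + 2.19956e-10 = 0.00403041
P(Component II | x₁, x₂) ≈ 0.4717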